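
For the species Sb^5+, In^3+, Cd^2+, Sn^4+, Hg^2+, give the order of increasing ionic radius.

Sb^5+ < Sn^4+ < In^3+ < Cd^2+ < Hg^2+

Electron counts and nuclear charges: Sb^5+ has 46 e⁻ (Z=51), Sn^4+ has 46 e⁻ (Z=50), In^3+ has 46 e⁻ (Z=49), Cd^2+ has 46 e⁻ (Z=48), Hg^2+ has 78 e⁻ (Z=80). Sb^5+ < Sn^4+ (both 46 e⁻, Z=51>50); Sn^4+ < In^3+ (both 46 e⁻, Z=50>49); In^3+ < Cd^2+ (both 46 e⁻, Z=49>48); Cd^2+ < Hg^2+ (same group, period 5 vs 6).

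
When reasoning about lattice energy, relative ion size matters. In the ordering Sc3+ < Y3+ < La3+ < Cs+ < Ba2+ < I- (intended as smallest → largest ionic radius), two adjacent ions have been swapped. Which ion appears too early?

Check each adjacent pair. Cs+ and Ba2+ are reversed: both have 54 electrons but Z(Ba)=56 > Z(Cs)=55, so Ba2+ should be the smaller of the two. No other neighbouring pair contradicts the periodic trends, so Cs+ is the ion listed too early.

Cs+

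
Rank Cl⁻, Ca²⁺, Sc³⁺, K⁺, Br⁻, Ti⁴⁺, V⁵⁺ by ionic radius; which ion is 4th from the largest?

Ca²⁺

V⁵⁺ has 18 e⁻ (Z=23), Ti⁴⁺ has 18 e⁻ (Z=22), Sc³⁺ has 18 e⁻ (Z=21), Ca²⁺ has 18 e⁻ (Z=20), K⁺ has 18 e⁻ (Z=19), Cl⁻ has 18 e⁻ (Z=17), Br⁻ has 36 e⁻ (Z=35). V⁵⁺ < Ti⁴⁺ (both 18 e⁻, Z=23>22); Ti⁴⁺ < Sc³⁺ (both 18 e⁻, Z=22>21); Sc³⁺ < Ca²⁺ (isoelectronic, higher Z=21 is smaller); Ca²⁺ < K⁺ (both 18 e⁻, Z=20>19); K⁺ < Cl⁻ (isoelectronic, higher Z=19 is smaller); Cl⁻ < Br⁻ (same group, 1 shell fewer).
Full ascending order: V⁵⁺ < Ti⁴⁺ < Sc³⁺ < Ca²⁺ < K⁺ < Cl⁻ < Br⁻. Counting from the largest, position 4 is Ca²⁺.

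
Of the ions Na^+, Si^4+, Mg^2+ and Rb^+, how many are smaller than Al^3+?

Tabulating Z and e⁻: Si^4+: 10 e⁻, Z=14, Al^3+: 10 e⁻, Z=13, Mg^2+: 10 e⁻, Z=12, Na^+: 10 e⁻, Z=11, Rb^+: 36 e⁻, Z=37. Si^4+ < Al^3+ (both 10 e⁻, Z=14>13); Al^3+ < Mg^2+ (isoelectronic, higher Z=13 is smaller); Mg^2+ < Na^+ (isoelectronic, higher Z=12 is smaller); Na^+ < Rb^+ (same group, 2 shells fewer).
Overall: Si^4+ < Al^3+ < Mg^2+ < Na^+ < Rb^+. Al^3+ has 1 below it and 3 above. So 1 is smaller.

1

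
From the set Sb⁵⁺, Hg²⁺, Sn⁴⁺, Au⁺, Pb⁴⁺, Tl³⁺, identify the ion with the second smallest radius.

First list Z and electron count for each: Sb⁵⁺: 46 e⁻, Z=51, Sn⁴⁺: 46 e⁻, Z=50, Pb⁴⁺: 78 e⁻, Z=82, Tl³⁺: 78 e⁻, Z=81, Hg²⁺: 78 e⁻, Z=80, Au⁺: 78 e⁻, Z=79. Sb⁵⁺ < Sn⁴⁺ (both 46 e⁻, Z=51>50); Sn⁴⁺ < Pb⁴⁺ (same group, period 5 vs 6); Pb⁴⁺ < Tl³⁺ (both 78 e⁻, Z=82>81); Tl³⁺ < Hg²⁺ (both 78 e⁻, Z=81>80); Hg²⁺ < Au⁺ (isoelectronic, higher Z=80 is smaller).
That gives Sb⁵⁺ < Sn⁴⁺ < Pb⁴⁺ < Tl³⁺ < Hg²⁺ < Au⁺. From the smallest end, number 2 is Sn⁴⁺.

Sn⁴⁺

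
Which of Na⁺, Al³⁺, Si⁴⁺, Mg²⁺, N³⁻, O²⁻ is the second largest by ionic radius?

Each ion has 10 electrons. The ranking follows nuclear charge in reverse — greater Z gives a smaller radius. Si⁴⁺ (Z=14), Al³⁺ (Z=13), Mg²⁺ (Z=12), Na⁺ (Z=11), O²⁻ (Z=8), N³⁻ (Z=7).
That gives Si⁴⁺ < Al³⁺ < Mg²⁺ < Na⁺ < O²⁻ < N³⁻. From the largest end, number 2 is O²⁻.

O²⁻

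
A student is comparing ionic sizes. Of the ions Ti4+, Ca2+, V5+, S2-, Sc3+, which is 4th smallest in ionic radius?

Each ion has 18 electrons. The ranking follows nuclear charge in reverse — greater Z gives a smaller radius. V5+ (Z=23), Ti4+ (Z=22), Sc3+ (Z=21), Ca2+ (Z=20), S2- (Z=16).
Full ascending order: V5+ < Ti4+ < Sc3+ < Ca2+ < S2-. Counting from the smallest, position 4 is Ca2+.

Ca2+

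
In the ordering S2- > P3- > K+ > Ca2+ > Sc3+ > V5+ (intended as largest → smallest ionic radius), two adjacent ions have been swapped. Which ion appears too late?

Check each adjacent pair. S2- and P3- are reversed: they are isoelectronic (18 e⁻) and S has more protons than P (16 vs 15), making S2- smaller. No other neighbouring pair contradicts the periodic trends, so P3- is the ion listed too late.

P3-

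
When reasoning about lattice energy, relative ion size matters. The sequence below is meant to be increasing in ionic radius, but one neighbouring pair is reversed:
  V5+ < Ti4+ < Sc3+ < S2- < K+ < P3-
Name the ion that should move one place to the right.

S2-

Scanning neighbour by neighbour, only S2-/K+ violates a trend: K+ and S2- share 18 electrons; the higher nuclear charge on K (Z=19) contracts it more, so K+ < S2-. That makes S2- the one sitting a position early relative to where it belongs.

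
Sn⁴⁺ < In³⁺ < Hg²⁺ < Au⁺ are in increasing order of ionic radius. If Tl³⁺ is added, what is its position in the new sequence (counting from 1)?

Tabulating Z and e⁻: Sn⁴⁺ (Z=50, 46 e⁻), In³⁺ (Z=49, 46 e⁻), Tl³⁺ (Z=81, 78 e⁻), Hg²⁺ (Z=80, 78 e⁻), Au⁺ (Z=79, 78 e⁻). Sn⁴⁺ < In³⁺ (both 46 e⁻, Z=50>49); In³⁺ < Tl³⁺ (same group, period 5 vs 6); Tl³⁺ < Hg²⁺ (both 78 e⁻, Z=81>80); Hg²⁺ < Au⁺ (both 78 e⁻, Z=80>79).
The complete sequence is Sn⁴⁺ < In³⁺ < Tl³⁺ < Hg²⁺ < Au⁺. Tl³⁺ sits at position 3.

3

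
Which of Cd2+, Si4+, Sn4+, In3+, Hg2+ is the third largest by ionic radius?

In3+

First list Z and electron count for each: Si4+ has 10 e⁻ (Z=14), Sn4+ has 46 e⁻ (Z=50), In3+ has 46 e⁻ (Z=49), Cd2+ has 46 e⁻ (Z=48), Hg2+ has 78 e⁻ (Z=80). Si4+ < Sn4+ (same group, 2 shells fewer); Sn4+ < In3+ (isoelectronic, higher Z=50 is smaller); In3+ < Cd2+ (isoelectronic, higher Z=49 is smaller); Cd2+ < Hg2+ (same group, period 5 vs 6).
So the order is Si4+ < Sn4+ < In3+ < Cd2+ < Hg2+; the 3rd-largest ion is In3+.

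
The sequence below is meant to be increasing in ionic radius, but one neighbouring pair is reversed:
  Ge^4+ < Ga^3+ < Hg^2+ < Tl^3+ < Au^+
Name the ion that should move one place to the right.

Hg^2+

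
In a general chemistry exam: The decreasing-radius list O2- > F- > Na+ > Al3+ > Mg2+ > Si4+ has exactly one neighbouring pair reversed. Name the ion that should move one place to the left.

Check each adjacent pair. Al3+ and Mg2+ are reversed: they are isoelectronic (10 e⁻) and Al has more protons than Mg (13 vs 12), making Al3+ smaller. No other neighbouring pair contradicts the periodic trends, so Mg2+ is the ion listed too late.

Mg2+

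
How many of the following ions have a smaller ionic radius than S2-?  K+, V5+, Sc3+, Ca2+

4

Isoelectronic series (18 e⁻ each). Size is set by nuclear charge: more protons means a smaller ion. V5+ (Z=23), Sc3+ (Z=21), Ca2+ (Z=20), K+ (Z=19), S2- (Z=16).
Overall: V5+ < Sc3+ < Ca2+ < K+ < S2-. S2- has 4 below it and 0 above. So 4 are smaller.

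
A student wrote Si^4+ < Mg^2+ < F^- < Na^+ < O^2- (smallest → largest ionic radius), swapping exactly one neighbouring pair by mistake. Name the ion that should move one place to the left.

Compare adjacent ions: Na^+ and F^- share 10 electrons; the higher nuclear charge on Na (Z=11) contracts it more, so Na^+ < F^- — yet in this increasing list F^- sits before Na^+. Nothing else is reversed, so Na^+ should move one place to the left.

Na^+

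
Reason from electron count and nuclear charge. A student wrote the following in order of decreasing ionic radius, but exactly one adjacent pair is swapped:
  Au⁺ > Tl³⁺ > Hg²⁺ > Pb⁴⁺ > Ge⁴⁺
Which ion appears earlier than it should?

Tl³⁺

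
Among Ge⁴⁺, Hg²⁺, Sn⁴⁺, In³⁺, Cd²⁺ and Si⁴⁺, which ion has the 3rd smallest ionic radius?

Sn⁴⁺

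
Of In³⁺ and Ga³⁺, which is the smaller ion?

Ga³⁺

Same group, same charge. Going down the group adds an extra shell of electrons, so the ion gets larger: Ga³⁺ is highest in the group and smallest.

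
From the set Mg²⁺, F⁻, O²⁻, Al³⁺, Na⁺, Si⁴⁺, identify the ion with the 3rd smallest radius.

These species are isoelectronic with 10 electrons. The only difference is the number of protons: Si⁴⁺ (Z=14), Al³⁺ (Z=13), Mg²⁺ (Z=12), Na⁺ (Z=11), F⁻ (Z=9), O²⁻ (Z=8). The strongest nuclear pull (Si⁴⁺) gives the smallest ion.
That gives Si⁴⁺ < Al³⁺ < Mg²⁺ < Na⁺ < F⁻ < O²⁻. From the smallest end, number 3 is Mg²⁺.

Mg²⁺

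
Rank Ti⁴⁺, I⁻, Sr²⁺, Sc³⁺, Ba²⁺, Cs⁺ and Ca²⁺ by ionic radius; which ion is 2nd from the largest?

Ti⁴⁺: 18 e⁻, Z=22, Sc³⁺: 18 e⁻, Z=21, Ca²⁺: 18 e⁻, Z=20, Sr²⁺: 36 e⁻, Z=38, Ba²⁺: 54 e⁻, Z=56, Cs⁺: 54 e⁻, Z=55, I⁻: 54 e⁻, Z=53. Ti⁴⁺ < Sc³⁺ (both 18 e⁻, Z=22>21); Sc³⁺ < Ca²⁺ (both 18 e⁻, Z=21>20); Ca²⁺ < Sr²⁺ (same group, period 4 vs 5); Sr²⁺ < Ba²⁺ (same group, 1 shell fewer); Ba²⁺ < Cs⁺ (isoelectronic, higher Z=56 is smaller); Cs⁺ < I⁻ (both 54 e⁻, Z=55>53).
Full ascending order: Ti⁴⁺ < Sc³⁺ < Ca²⁺ < Sr²⁺ < Ba²⁺ < Cs⁺ < I⁻. Counting from the largest, position 2 is Cs⁺.

Cs⁺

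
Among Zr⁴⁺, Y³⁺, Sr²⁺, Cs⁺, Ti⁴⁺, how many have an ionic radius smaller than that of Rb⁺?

First list Z and electron count for each: Ti⁴⁺ has 18 e⁻ (Z=22), Zr⁴⁺ has 36 e⁻ (Z=40), Y³⁺ has 36 e⁻ (Z=39), Sr²⁺ has 36 e⁻ (Z=38), Rb⁺ has 36 e⁻ (Z=37), Cs⁺ has 54 e⁻ (Z=55). Ti⁴⁺ < Zr⁴⁺ (same group, period 4 vs 5); Zr⁴⁺ < Y³⁺ (isoelectronic, higher Z=40 is smaller); Y³⁺ < Sr²⁺ (isoelectronic, higher Z=39 is smaller); Sr²⁺ < Rb⁺ (both 36 e⁻, Z=38>37); Rb⁺ < Cs⁺ (same group, period 5 vs 6).
Ordering all of them (including Rb⁺) by radius gives Ti⁴⁺ < Zr⁴⁺ < Y³⁺ < Sr²⁺ < Rb⁺ < Cs⁺. That's 4.

4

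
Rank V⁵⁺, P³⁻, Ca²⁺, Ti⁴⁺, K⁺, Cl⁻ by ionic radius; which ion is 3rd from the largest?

K⁺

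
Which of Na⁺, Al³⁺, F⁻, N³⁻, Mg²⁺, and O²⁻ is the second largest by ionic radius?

O²⁻

Each ion has 10 electrons. The ranking follows nuclear charge in reverse — greater Z gives a smaller radius. Al³⁺ (Z=13), Mg²⁺ (Z=12), Na⁺ (Z=11), F⁻ (Z=9), O²⁻ (Z=8), N³⁻ (Z=7).
Full ascending order: Al³⁺ < Mg²⁺ < Na⁺ < F⁻ < O²⁻ < N³⁻. Counting from the largest, position 2 is O²⁻.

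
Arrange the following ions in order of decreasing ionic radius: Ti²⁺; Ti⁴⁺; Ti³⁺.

Same element, different charge: the more highly charged cation has fewer electrons and a greater effective nuclear charge per electron, making Ti⁴⁺ the smallest.

Ti²⁺ > Ti³⁺ > Ti⁴⁺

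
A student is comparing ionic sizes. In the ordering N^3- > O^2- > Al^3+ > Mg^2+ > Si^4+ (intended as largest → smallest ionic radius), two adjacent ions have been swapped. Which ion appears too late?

Mg^2+

The pair Al^3+, Mg^2+ is the wrong way round — both have 10 electrons but Z(Al)=13 > Z(Mg)=12, so Al^3+ should be the smaller of the two. All other adjacent pairs agree with periodic trends, so Mg^2+ is the misplaced ion.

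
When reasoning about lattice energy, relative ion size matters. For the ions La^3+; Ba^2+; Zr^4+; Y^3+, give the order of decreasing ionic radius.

Ba^2+ > La^3+ > Y^3+ > Zr^4+

Work out protons and electrons: Zr^4+ (Z=40, 36 e⁻), Y^3+ (Z=39, 36 e⁻), La^3+ (Z=57, 54 e⁻), Ba^2+ (Z=56, 54 e⁻). Zr^4+ < Y^3+ (both 36 e⁻, Z=40>39); Y^3+ < La^3+ (same group, 1 shell fewer); La^3+ < Ba^2+ (isoelectronic, higher Z=57 is smaller).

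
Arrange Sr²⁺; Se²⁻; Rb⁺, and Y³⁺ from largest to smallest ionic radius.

Se²⁻ > Rb⁺ > Sr²⁺ > Y³⁺

Isoelectronic series (36 e⁻ each). Size is set by nuclear charge: more protons means a smaller ion. Y³⁺ (Z=39), Sr²⁺ (Z=38), Rb⁺ (Z=37), Se²⁻ (Z=34).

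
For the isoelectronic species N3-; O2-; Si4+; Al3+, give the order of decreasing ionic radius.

N3- > O2- > Al3+ > Si4+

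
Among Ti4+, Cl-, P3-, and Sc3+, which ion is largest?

These species are isoelectronic with 18 electrons. The only difference is the number of protons: Ti4+ (Z=22), Sc3+ (Z=21), Cl- (Z=17), P3- (Z=15). The strongest nuclear pull (Ti4+) gives the smallest ion.

P3-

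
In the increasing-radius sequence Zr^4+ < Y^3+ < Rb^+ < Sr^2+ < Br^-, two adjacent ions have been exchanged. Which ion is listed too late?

Compare adjacent ions: they are isoelectronic (36 e⁻) and Sr has more protons than Rb (38 vs 37), making Sr^2+ smaller — yet in this increasing list Rb^+ sits before Sr^2+. Nothing else is reversed, so Sr^2+ should move one place to the left.

Sr^2+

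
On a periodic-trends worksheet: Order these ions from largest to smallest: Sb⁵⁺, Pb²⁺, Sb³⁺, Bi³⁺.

Pb²⁺ > Bi³⁺ > Sb³⁺ > Sb⁵⁺

Electron counts and nuclear charges: Sb⁵⁺: 46 e⁻, Z=51, Sb³⁺: 48 e⁻, Z=51, Bi³⁺: 80 e⁻, Z=83, Pb²⁺: 80 e⁻, Z=82. Sb⁵⁺ < Sb³⁺ (same element, +5 vs +3); Sb³⁺ < Bi³⁺ (same group, period 5 vs 6); Bi³⁺ < Pb²⁺ (isoelectronic, higher Z=83 is smaller).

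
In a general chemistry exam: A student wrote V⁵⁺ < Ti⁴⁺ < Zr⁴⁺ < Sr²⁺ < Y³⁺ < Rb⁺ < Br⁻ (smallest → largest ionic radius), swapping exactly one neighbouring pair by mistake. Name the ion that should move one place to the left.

Y³⁺

Compare adjacent ions: Y³⁺ and Sr²⁺ share 36 electrons; the higher nuclear charge on Y (Z=39) contracts it more, so Y³⁺ < Sr²⁺ — yet in this increasing list Sr²⁺ sits before Y³⁺. Nothing else is reversed, so Y³⁺ should move one place to the left.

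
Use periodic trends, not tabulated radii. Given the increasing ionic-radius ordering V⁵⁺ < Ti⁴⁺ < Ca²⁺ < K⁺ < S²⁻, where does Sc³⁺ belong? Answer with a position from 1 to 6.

3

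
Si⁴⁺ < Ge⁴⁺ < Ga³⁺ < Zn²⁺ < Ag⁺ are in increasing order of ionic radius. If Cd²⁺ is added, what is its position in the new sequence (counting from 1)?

5

Work out protons and electrons: Si⁴⁺ (Z=14, 10 e⁻), Ge⁴⁺ (Z=32, 28 e⁻), Ga³⁺ (Z=31, 28 e⁻), Zn²⁺ (Z=30, 28 e⁻), Cd²⁺ (Z=48, 46 e⁻), Ag⁺ (Z=47, 46 e⁻). Si⁴⁺ < Ge⁴⁺ (same group, period 3 vs 4); Ge⁴⁺ < Ga³⁺ (both 28 e⁻, Z=32>31); Ga³⁺ < Zn²⁺ (isoelectronic, higher Z=31 is smaller); Zn²⁺ < Cd²⁺ (same group, 1 shell fewer); Cd²⁺ < Ag⁺ (both 46 e⁻, Z=48>47).
Putting Cd²⁺ in gives Si⁴⁺ < Ge⁴⁺ < Ga³⁺ < Zn²⁺ < Cd²⁺ < Ag⁺; it lands at slot 5.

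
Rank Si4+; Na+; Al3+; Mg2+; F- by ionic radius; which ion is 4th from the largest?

Isoelectronic series (10 e⁻ each). Size is set by nuclear charge: more protons means a smaller ion. Si4+ (Z=14), Al3+ (Z=13), Mg2+ (Z=12), Na+ (Z=11), F- (Z=9).
Full ascending order: Si4+ < Al3+ < Mg2+ < Na+ < F-. Counting from the largest, position 4 is Al3+.

Al3+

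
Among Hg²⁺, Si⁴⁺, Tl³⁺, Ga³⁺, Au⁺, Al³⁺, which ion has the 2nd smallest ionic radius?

Al³⁺

First list Z and electron count for each: Si⁴⁺: 10 e⁻, Z=14, Al³⁺: 10 e⁻, Z=13, Ga³⁺: 28 e⁻, Z=31, Tl³⁺: 78 e⁻, Z=81, Hg²⁺: 78 e⁻, Z=80, Au⁺: 78 e⁻, Z=79. Si⁴⁺ < Al³⁺ (isoelectronic, higher Z=14 is smaller); Al³⁺ < Ga³⁺ (same group, 1 shell fewer); Ga³⁺ < Tl³⁺ (same group, period 4 vs 6); Tl³⁺ < Hg²⁺ (both 78 e⁻, Z=81>80); Hg²⁺ < Au⁺ (both 78 e⁻, Z=80>79).
Full ascending order: Si⁴⁺ < Al³⁺ < Ga³⁺ < Tl³⁺ < Hg²⁺ < Au⁺. Counting from the smallest, position 2 is Al³⁺.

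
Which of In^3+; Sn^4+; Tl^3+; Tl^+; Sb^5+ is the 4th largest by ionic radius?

First list Z and electron count for each: Sb^5+ (Z=51, 46 e⁻), Sn^4+ (Z=50, 46 e⁻), In^3+ (Z=49, 46 e⁻), Tl^3+ (Z=81, 78 e⁻), Tl^+ (Z=81, 80 e⁻). Sb^5+ < Sn^4+ (isoelectronic, higher Z=51 is smaller); Sn^4+ < In^3+ (isoelectronic, higher Z=50 is smaller); In^3+ < Tl^3+ (same group, period 5 vs 6); Tl^3+ < Tl^+ (higher charge on the same element).
That gives Sb^5+ < Sn^4+ < In^3+ < Tl^3+ < Tl^+. From the largest end, number 4 is Sn^4+.

Sn^4+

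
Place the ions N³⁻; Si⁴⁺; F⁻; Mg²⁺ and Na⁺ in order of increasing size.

Si⁴⁺ < Mg²⁺ < Na⁺ < F⁻ < N³⁻

These species are isoelectronic with 10 electrons. The only difference is the number of protons: Si⁴⁺ (Z=14), Mg²⁺ (Z=12), Na⁺ (Z=11), F⁻ (Z=9), N³⁻ (Z=7). The strongest nuclear pull (Si⁴⁺) gives the smallest ion.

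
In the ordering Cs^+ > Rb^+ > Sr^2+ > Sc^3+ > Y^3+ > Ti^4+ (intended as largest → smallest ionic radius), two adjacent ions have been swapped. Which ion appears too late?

Y^3+

Compare adjacent ions: Sc^3+ and Y^3+ are in one column with the same charge; the lighter period-4 ion has one fewer shell and is smaller — yet in this decreasing list Sc^3+ sits before Y^3+. Nothing else is reversed, so Y^3+ should move one place to the left.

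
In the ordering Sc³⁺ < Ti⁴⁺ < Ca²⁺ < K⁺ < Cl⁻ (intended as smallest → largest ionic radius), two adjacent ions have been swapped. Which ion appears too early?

Sc³⁺

The pair Sc³⁺, Ti⁴⁺ is the wrong way round — both have 18 electrons but Z(Ti)=22 > Z(Sc)=21, so Ti⁴⁺ should be the smaller of the two. All other adjacent pairs agree with periodic trends, so Sc³⁺ is the misplaced ion.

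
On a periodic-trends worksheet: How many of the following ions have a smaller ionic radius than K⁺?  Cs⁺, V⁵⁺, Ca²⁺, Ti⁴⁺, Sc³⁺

4

Electron counts and nuclear charges: V⁵⁺: 18 e⁻, Z=23, Ti⁴⁺: 18 e⁻, Z=22, Sc³⁺: 18 e⁻, Z=21, Ca²⁺: 18 e⁻, Z=20, K⁺: 18 e⁻, Z=19, Cs⁺: 54 e⁻, Z=55. V⁵⁺ < Ti⁴⁺ (both 18 e⁻, Z=23>22); Ti⁴⁺ < Sc³⁺ (both 18 e⁻, Z=22>21); Sc³⁺ < Ca²⁺ (isoelectronic, higher Z=21 is smaller); Ca²⁺ < K⁺ (both 18 e⁻, Z=20>19); K⁺ < Cs⁺ (same group, 2 shells fewer).
Ordering all of them (including K⁺) by radius gives V⁵⁺ < Ti⁴⁺ < Sc³⁺ < Ca²⁺ < K⁺ < Cs⁺. Count: 4.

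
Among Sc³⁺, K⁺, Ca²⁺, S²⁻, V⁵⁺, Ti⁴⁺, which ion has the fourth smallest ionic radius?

Ca²⁺

Each ion has 18 electrons. The ranking follows nuclear charge in reverse — greater Z gives a smaller radius. V⁵⁺ (Z=23), Ti⁴⁺ (Z=22), Sc³⁺ (Z=21), Ca²⁺ (Z=20), K⁺ (Z=19), S²⁻ (Z=16).
Full ascending order: V⁵⁺ < Ti⁴⁺ < Sc³⁺ < Ca²⁺ < K⁺ < S²⁻. Counting from the smallest, position 4 is Ca²⁺.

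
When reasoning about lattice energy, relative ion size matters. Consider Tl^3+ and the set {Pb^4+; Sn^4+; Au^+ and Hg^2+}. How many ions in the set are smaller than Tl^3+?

2

Tabulating Z and e⁻: Sn^4+ has 46 e⁻ (Z=50), Pb^4+ has 78 e⁻ (Z=82), Tl^3+ has 78 e⁻ (Z=81), Hg^2+ has 78 e⁻ (Z=80), Au^+ has 78 e⁻ (Z=79). Sn^4+ < Pb^4+ (same group, 1 shell fewer); Pb^4+ < Tl^3+ (isoelectronic, higher Z=82 is smaller); Tl^3+ < Hg^2+ (isoelectronic, higher Z=81 is smaller); Hg^2+ < Au^+ (both 78 e⁻, Z=80>79).
Overall: Sn^4+ < Pb^4+ < Tl^3+ < Hg^2+ < Au^+. Tl^3+ has 2 below it and 2 above. So 2 are smaller.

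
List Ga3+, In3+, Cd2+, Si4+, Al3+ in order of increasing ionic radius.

Si4+ < Al3+ < Ga3+ < In3+ < Cd2+

Electron counts and nuclear charges: Si4+: 10 e⁻, Z=14, Al3+: 10 e⁻, Z=13, Ga3+: 28 e⁻, Z=31, In3+: 46 e⁻, Z=49, Cd2+: 46 e⁻, Z=48. Si4+ < Al3+ (both 10 e⁻, Z=14>13); Al3+ < Ga3+ (same group, 1 shell fewer); Ga3+ < In3+ (same group, 1 shell fewer); In3+ < Cd2+ (both 46 e⁻, Z=49>48).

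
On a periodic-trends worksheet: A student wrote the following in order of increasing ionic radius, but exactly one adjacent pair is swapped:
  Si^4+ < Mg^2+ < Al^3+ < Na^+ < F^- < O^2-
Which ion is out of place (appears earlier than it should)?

Compare adjacent ions: both have 10 electrons but Z(Al)=13 > Z(Mg)=12, so Al^3+ should be the smaller of the two — yet in this increasing list Mg^2+ sits before Al^3+. Nothing else is reversed, so Mg^2+ should move one place to the right.

Mg^2+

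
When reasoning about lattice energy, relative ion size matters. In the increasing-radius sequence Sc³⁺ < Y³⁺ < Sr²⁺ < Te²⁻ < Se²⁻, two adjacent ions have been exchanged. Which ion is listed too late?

Compare adjacent ions: same group and charge — period 4 sits above period 5, so Se²⁻ is smaller — yet in this increasing list Te²⁻ sits before Se²⁻. Nothing else is reversed, so Se²⁻ should move one place to the left.

Se²⁻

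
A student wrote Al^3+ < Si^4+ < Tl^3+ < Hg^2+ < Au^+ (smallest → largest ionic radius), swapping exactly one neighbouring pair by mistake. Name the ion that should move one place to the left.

Check each adjacent pair. Al^3+ and Si^4+ are reversed: Si^4+ and Al^3+ share 10 electrons; the higher nuclear charge on Si (Z=14) contracts it more, so Si^4+ < Al^3+. No other neighbouring pair contradicts the periodic trends, so Si^4+ is the ion listed too late.

Si^4+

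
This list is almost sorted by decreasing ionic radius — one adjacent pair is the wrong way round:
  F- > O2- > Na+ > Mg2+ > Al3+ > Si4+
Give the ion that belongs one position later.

F-

Compare adjacent ions: both have 10 electrons but Z(F)=9 > Z(O)=8, so F- should be the smaller of the two — yet in this decreasing list F- sits before O2-. Nothing else is reversed, so F- should move one place to the right.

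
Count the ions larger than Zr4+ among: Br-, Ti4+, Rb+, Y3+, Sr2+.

Work out protons and electrons: Ti4+: 18 e⁻, Z=22, Zr4+: 36 e⁻, Z=40, Y3+: 36 e⁻, Z=39, Sr2+: 36 e⁻, Z=38, Rb+: 36 e⁻, Z=37, Br-: 36 e⁻, Z=35. Ti4+ < Zr4+ (same group, period 4 vs 5); Zr4+ < Y3+ (both 36 e⁻, Z=40>39); Y3+ < Sr2+ (isoelectronic, higher Z=39 is smaller); Sr2+ < Rb+ (both 36 e⁻, Z=38>37); Rb+ < Br- (isoelectronic, higher Z=37 is smaller).
Placing each against Zr4+: smaller — Ti4+; larger — Y3+, Sr2+, Rb+, Br-. So 4 are larger.

4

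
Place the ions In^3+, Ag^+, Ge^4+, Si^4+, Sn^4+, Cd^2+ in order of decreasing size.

First list Z and electron count for each: Si^4+ has 10 e⁻ (Z=14), Ge^4+ has 28 e⁻ (Z=32), Sn^4+ has 46 e⁻ (Z=50), In^3+ has 46 e⁻ (Z=49), Cd^2+ has 46 e⁻ (Z=48), Ag^+ has 46 e⁻ (Z=47). Si^4+ < Ge^4+ (same group, 1 shell fewer); Ge^4+ < Sn^4+ (same group, 1 shell fewer); Sn^4+ < In^3+ (isoelectronic, higher Z=50 is smaller); In^3+ < Cd^2+ (both 46 e⁻, Z=49>48); Cd^2+ < Ag^+ (isoelectronic, higher Z=48 is smaller).

Ag^+ > Cd^2+ > In^3+ > Sn^4+ > Ge^4+ > Si^4+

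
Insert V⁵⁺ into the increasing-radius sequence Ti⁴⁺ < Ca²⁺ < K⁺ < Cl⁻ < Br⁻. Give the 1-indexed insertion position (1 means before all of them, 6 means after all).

Electron counts and nuclear charges: V⁵⁺ has 18 e⁻ (Z=23), Ti⁴⁺ has 18 e⁻ (Z=22), Ca²⁺ has 18 e⁻ (Z=20), K⁺ has 18 e⁻ (Z=19), Cl⁻ has 18 e⁻ (Z=17), Br⁻ has 36 e⁻ (Z=35). V⁵⁺ < Ti⁴⁺ (both 18 e⁻, Z=23>22); Ti⁴⁺ < Ca²⁺ (isoelectronic, higher Z=22 is smaller); Ca²⁺ < K⁺ (both 18 e⁻, Z=20>19); K⁺ < Cl⁻ (both 18 e⁻, Z=19>17); Cl⁻ < Br⁻ (same group, period 3 vs 4).
Putting V⁵⁺ in gives V⁵⁺ < Ti⁴⁺ < Ca²⁺ < K⁺ < Cl⁻ < Br⁻; it lands at slot 1.

1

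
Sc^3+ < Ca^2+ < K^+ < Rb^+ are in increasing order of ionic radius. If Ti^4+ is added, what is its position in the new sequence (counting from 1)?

1

Ti^4+ has 18 e⁻ (Z=22), Sc^3+ has 18 e⁻ (Z=21), Ca^2+ has 18 e⁻ (Z=20), K^+ has 18 e⁻ (Z=19), Rb^+ has 36 e⁻ (Z=37). Ti^4+ < Sc^3+ (both 18 e⁻, Z=22>21); Sc^3+ < Ca^2+ (both 18 e⁻, Z=21>20); Ca^2+ < K^+ (isoelectronic, higher Z=20 is smaller); K^+ < Rb^+ (same group, 1 shell fewer).
The complete sequence is Ti^4+ < Sc^3+ < Ca^2+ < K^+ < Rb^+. Ti^4+ sits at position 1.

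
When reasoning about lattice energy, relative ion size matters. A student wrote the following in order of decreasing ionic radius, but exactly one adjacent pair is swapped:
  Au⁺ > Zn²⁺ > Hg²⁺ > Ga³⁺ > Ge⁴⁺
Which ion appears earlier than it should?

Zn²⁺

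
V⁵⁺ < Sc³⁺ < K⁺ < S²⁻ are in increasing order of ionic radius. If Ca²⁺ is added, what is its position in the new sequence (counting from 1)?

3

These species are isoelectronic with 18 electrons. The only difference is the number of protons: V⁵⁺ (Z=23), Sc³⁺ (Z=21), Ca²⁺ (Z=20), K⁺ (Z=19), S²⁻ (Z=16). The strongest nuclear pull (V⁵⁺) gives the smallest ion.
Putting Ca²⁺ in gives V⁵⁺ < Sc³⁺ < Ca²⁺ < K⁺ < S²⁻; it lands at slot 3.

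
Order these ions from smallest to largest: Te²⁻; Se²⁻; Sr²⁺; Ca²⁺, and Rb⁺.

Ca²⁺ < Sr²⁺ < Rb⁺ < Se²⁻ < Te²⁻

Work out protons and electrons: Ca²⁺ (Z=20, 18 e⁻), Sr²⁺ (Z=38, 36 e⁻), Rb⁺ (Z=37, 36 e⁻), Se²⁻ (Z=34, 36 e⁻), Te²⁻ (Z=52, 54 e⁻). Ca²⁺ < Sr²⁺ (same group, 1 shell fewer); Sr²⁺ < Rb⁺ (both 36 e⁻, Z=38>37); Rb⁺ < Se²⁻ (both 36 e⁻, Z=37>34); Se²⁻ < Te²⁻ (same group, period 4 vs 5).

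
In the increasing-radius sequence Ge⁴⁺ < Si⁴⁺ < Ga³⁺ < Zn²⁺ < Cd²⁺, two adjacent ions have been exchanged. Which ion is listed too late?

Si⁴⁺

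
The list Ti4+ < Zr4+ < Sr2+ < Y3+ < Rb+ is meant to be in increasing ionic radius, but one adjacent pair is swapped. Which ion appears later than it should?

Y3+

Check each adjacent pair. Sr2+ and Y3+ are reversed: Y3+ and Sr2+ share 36 electrons; the higher nuclear charge on Y (Z=39) contracts it more, so Y3+ < Sr2+. No other neighbouring pair contradicts the periodic trends, so Y3+ is the ion listed too late.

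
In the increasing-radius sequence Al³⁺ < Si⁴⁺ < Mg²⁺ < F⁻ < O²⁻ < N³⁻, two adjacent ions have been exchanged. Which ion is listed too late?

Si⁴⁺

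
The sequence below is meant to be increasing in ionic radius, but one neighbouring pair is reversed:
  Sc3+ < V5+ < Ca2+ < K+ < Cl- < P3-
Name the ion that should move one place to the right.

The pair Sc3+, V5+ is the wrong way round — V5+ and Sc3+ share 18 electrons; the higher nuclear charge on V (Z=23) contracts it more, so V5+ < Sc3+. All other adjacent pairs agree with periodic trends, so Sc3+ is the misplaced ion.

Sc3+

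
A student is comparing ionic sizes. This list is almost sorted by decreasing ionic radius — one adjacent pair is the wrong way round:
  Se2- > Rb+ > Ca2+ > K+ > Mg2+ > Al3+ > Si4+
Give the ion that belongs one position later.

Scanning neighbour by neighbour, only Ca2+/K+ violates a trend: Ca2+ and K+ share 18 electrons; the higher nuclear charge on Ca (Z=20) contracts it more, so Ca2+ < K+. That makes Ca2+ the one sitting a position early relative to where it belongs.

Ca2+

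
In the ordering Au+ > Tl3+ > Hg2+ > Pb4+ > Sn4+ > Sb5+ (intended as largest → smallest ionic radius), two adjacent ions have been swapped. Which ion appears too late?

Hg2+

Compare adjacent ions: both have 78 electrons but Z(Tl)=81 > Z(Hg)=80, so Tl3+ should be the smaller of the two — yet in this decreasing list Tl3+ sits before Hg2+. Nothing else is reversed, so Hg2+ should move one place to the left.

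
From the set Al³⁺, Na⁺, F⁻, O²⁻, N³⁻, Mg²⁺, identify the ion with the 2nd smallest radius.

Mg²⁺

These species are isoelectronic with 10 electrons. The only difference is the number of protons: Al³⁺ (Z=13), Mg²⁺ (Z=12), Na⁺ (Z=11), F⁻ (Z=9), O²⁻ (Z=8), N³⁻ (Z=7). The strongest nuclear pull (Al³⁺) gives the smallest ion.
Ordering: Al³⁺ < Mg²⁺ < Na⁺ < F⁻ < O²⁻ < N³⁻. The 2nd smallest is Mg²⁺.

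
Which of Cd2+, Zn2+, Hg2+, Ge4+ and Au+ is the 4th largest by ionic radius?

Work out protons and electrons: Ge4+ (Z=32, 28 e⁻), Zn2+ (Z=30, 28 e⁻), Cd2+ (Z=48, 46 e⁻), Hg2+ (Z=80, 78 e⁻), Au+ (Z=79, 78 e⁻). Ge4+ < Zn2+ (isoelectronic, higher Z=32 is smaller); Zn2+ < Cd2+ (same group, period 4 vs 5); Cd2+ < Hg2+ (same group, 1 shell fewer); Hg2+ < Au+ (both 78 e⁻, Z=80>79).
So the order is Ge4+ < Zn2+ < Cd2+ < Hg2+ < Au+; the 4th-largest ion is Zn2+.

Zn2+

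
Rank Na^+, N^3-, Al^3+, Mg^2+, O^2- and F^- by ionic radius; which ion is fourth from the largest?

Na^+

These species are isoelectronic with 10 electrons. The only difference is the number of protons: Al^3+ (Z=13), Mg^2+ (Z=12), Na^+ (Z=11), F^- (Z=9), O^2- (Z=8), N^3- (Z=7). The strongest nuclear pull (Al^3+) gives the smallest ion.
So the order is Al^3+ < Mg^2+ < Na^+ < F^- < O^2- < N^3-; the 4th-largest ion is Na^+.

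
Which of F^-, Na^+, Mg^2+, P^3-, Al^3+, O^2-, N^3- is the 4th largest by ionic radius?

F^-

Electron counts and nuclear charges: Al^3+ (Z=13, 10 e⁻), Mg^2+ (Z=12, 10 e⁻), Na^+ (Z=11, 10 e⁻), F^- (Z=9, 10 e⁻), O^2- (Z=8, 10 e⁻), N^3- (Z=7, 10 e⁻), P^3- (Z=15, 18 e⁻). Al^3+ < Mg^2+ (both 10 e⁻, Z=13>12); Mg^2+ < Na^+ (both 10 e⁻, Z=12>11); Na^+ < F^- (isoelectronic, higher Z=11 is smaller); F^- < O^2- (both 10 e⁻, Z=9>8); O^2- < N^3- (both 10 e⁻, Z=8>7); N^3- < P^3- (same group, 1 shell fewer).
Full ascending order: Al^3+ < Mg^2+ < Na^+ < F^- < O^2- < N^3- < P^3-. Counting from the largest, position 4 is F^-.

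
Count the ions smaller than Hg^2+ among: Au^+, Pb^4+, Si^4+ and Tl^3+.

3

Si^4+ (Z=14, 10 e⁻), Pb^4+ (Z=82, 78 e⁻), Tl^3+ (Z=81, 78 e⁻), Hg^2+ (Z=80, 78 e⁻), Au^+ (Z=79, 78 e⁻). Si^4+ < Pb^4+ (same group, period 3 vs 6); Pb^4+ < Tl^3+ (both 78 e⁻, Z=82>81); Tl^3+ < Hg^2+ (isoelectronic, higher Z=81 is smaller); Hg^2+ < Au^+ (isoelectronic, higher Z=80 is smaller).
Placing each against Hg^2+: smaller — Si^4+, Pb^4+, Tl^3+; larger — Au^+. That's 3.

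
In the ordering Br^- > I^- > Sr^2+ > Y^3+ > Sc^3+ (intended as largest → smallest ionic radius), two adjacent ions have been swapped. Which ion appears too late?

I^-

Check each adjacent pair. Br^- and I^- are reversed: same group and charge — period 4 sits above period 5, so Br^- is smaller. No other neighbouring pair contradicts the periodic trends, so I^- is the ion listed too late.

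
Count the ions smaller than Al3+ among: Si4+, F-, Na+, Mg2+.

These species are isoelectronic with 10 electrons. The only difference is the number of protons: Si4+ (Z=14), Al3+ (Z=13), Mg2+ (Z=12), Na+ (Z=11), F- (Z=9). The strongest nuclear pull (Si4+) gives the smallest ion.
Ordering all of them (including Al3+) by radius gives Si4+ < Al3+ < Mg2+ < Na+ < F-. So 1 is smaller.

1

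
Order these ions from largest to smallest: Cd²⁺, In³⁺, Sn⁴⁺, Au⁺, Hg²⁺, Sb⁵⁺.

First list Z and electron count for each: Sb⁵⁺ has 46 e⁻ (Z=51), Sn⁴⁺ has 46 e⁻ (Z=50), In³⁺ has 46 e⁻ (Z=49), Cd²⁺ has 46 e⁻ (Z=48), Hg²⁺ has 78 e⁻ (Z=80), Au⁺ has 78 e⁻ (Z=79). Sb⁵⁺ < Sn⁴⁺ (isoelectronic, higher Z=51 is smaller); Sn⁴⁺ < In³⁺ (both 46 e⁻, Z=50>49); In³⁺ < Cd²⁺ (isoelectronic, higher Z=49 is smaller); Cd²⁺ < Hg²⁺ (same group, period 5 vs 6); Hg²⁺ < Au⁺ (both 78 e⁻, Z=80>79).

Au⁺ > Hg²⁺ > Cd²⁺ > In³⁺ > Sn⁴⁺ > Sb⁵⁺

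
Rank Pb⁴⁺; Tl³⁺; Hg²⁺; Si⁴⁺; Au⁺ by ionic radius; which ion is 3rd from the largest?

Tl³⁺

Electron counts and nuclear charges: Si⁴⁺ has 10 e⁻ (Z=14), Pb⁴⁺ has 78 e⁻ (Z=82), Tl³⁺ has 78 e⁻ (Z=81), Hg²⁺ has 78 e⁻ (Z=80), Au⁺ has 78 e⁻ (Z=79). Si⁴⁺ < Pb⁴⁺ (same group, period 3 vs 6); Pb⁴⁺ < Tl³⁺ (isoelectronic, higher Z=82 is smaller); Tl³⁺ < Hg²⁺ (both 78 e⁻, Z=81>80); Hg²⁺ < Au⁺ (both 78 e⁻, Z=80>79).
Ordering: Si⁴⁺ < Pb⁴⁺ < Tl³⁺ < Hg²⁺ < Au⁺. The 3rd largest is Tl³⁺.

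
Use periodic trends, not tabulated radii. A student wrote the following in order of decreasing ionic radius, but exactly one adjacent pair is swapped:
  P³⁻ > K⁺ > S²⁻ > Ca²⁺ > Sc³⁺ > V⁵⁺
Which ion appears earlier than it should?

The pair K⁺, S²⁻ is the wrong way round — K⁺ and S²⁻ share 18 electrons; the higher nuclear charge on K (Z=19) contracts it more, so K⁺ < S²⁻. All other adjacent pairs agree with periodic trends, so K⁺ is the misplaced ion.

K⁺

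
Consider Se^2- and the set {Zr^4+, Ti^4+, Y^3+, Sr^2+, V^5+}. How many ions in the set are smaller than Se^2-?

5

First list Z and electron count for each: V^5+ (Z=23, 18 e⁻), Ti^4+ (Z=22, 18 e⁻), Zr^4+ (Z=40, 36 e⁻), Y^3+ (Z=39, 36 e⁻), Sr^2+ (Z=38, 36 e⁻), Se^2- (Z=34, 36 e⁻). V^5+ < Ti^4+ (isoelectronic, higher Z=23 is smaller); Ti^4+ < Zr^4+ (same group, 1 shell fewer); Zr^4+ < Y^3+ (isoelectronic, higher Z=40 is smaller); Y^3+ < Sr^2+ (isoelectronic, higher Z=39 is smaller); Sr^2+ < Se^2- (isoelectronic, higher Z=38 is smaller).
Relative to Se^2-, the ions that are smaller are V^5+, Ti^4+, Zr^4+, Y^3+, Sr^2+. Count: 5.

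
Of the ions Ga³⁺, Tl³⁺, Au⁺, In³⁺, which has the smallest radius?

Ga³⁺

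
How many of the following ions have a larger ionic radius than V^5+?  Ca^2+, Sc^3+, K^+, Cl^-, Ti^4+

5

Each ion has 18 electrons. The ranking follows nuclear charge in reverse — greater Z gives a smaller radius. V^5+ (Z=23), Ti^4+ (Z=22), Sc^3+ (Z=21), Ca^2+ (Z=20), K^+ (Z=19), Cl^- (Z=17).
Placing each against V^5+: smaller — none; larger — Ti^4+, Sc^3+, Ca^2+, K^+, Cl^-. Count: 5.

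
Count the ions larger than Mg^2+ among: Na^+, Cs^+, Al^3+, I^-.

Work out protons and electrons: Al^3+ (Z=13, 10 e⁻), Mg^2+ (Z=12, 10 e⁻), Na^+ (Z=11, 10 e⁻), Cs^+ (Z=55, 54 e⁻), I^- (Z=53, 54 e⁻). Al^3+ < Mg^2+ (isoelectronic, higher Z=13 is smaller); Mg^2+ < Na^+ (isoelectronic, higher Z=12 is smaller); Na^+ < Cs^+ (same group, period 3 vs 6); Cs^+ < I^- (both 54 e⁻, Z=55>53).
Relative to Mg^2+, the ions that are larger are Na^+, Cs^+, I^-. Count: 3.

3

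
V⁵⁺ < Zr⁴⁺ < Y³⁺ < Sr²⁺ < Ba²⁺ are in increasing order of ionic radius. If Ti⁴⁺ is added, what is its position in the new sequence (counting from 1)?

V⁵⁺ (Z=23, 18 e⁻), Ti⁴⁺ (Z=22, 18 e⁻), Zr⁴⁺ (Z=40, 36 e⁻), Y³⁺ (Z=39, 36 e⁻), Sr²⁺ (Z=38, 36 e⁻), Ba²⁺ (Z=56, 54 e⁻). V⁵⁺ < Ti⁴⁺ (isoelectronic, higher Z=23 is smaller); Ti⁴⁺ < Zr⁴⁺ (same group, 1 shell fewer); Zr⁴⁺ < Y³⁺ (isoelectronic, higher Z=40 is smaller); Y³⁺ < Sr²⁺ (both 36 e⁻, Z=39>38); Sr²⁺ < Ba²⁺ (same group, 1 shell fewer).
With Ti⁴⁺ included the full order is V⁵⁺ < Ti⁴⁺ < Zr⁴⁺ < Y³⁺ < Sr²⁺ < Ba²⁺, so it takes position 2.

2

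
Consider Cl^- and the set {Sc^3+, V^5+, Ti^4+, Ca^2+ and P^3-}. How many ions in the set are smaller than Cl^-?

Each ion has 18 electrons. The ranking follows nuclear charge in reverse — greater Z gives a smaller radius. V^5+ (Z=23), Ti^4+ (Z=22), Sc^3+ (Z=21), Ca^2+ (Z=20), Cl^- (Z=17), P^3- (Z=15).
Relative to Cl^-, the ions that are smaller are V^5+, Ti^4+, Sc^3+, Ca^2+. That's 4.

4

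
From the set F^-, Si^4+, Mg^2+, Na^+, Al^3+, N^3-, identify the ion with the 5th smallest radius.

Isoelectronic series (10 e⁻ each). Size is set by nuclear charge: more protons means a smaller ion. Si^4+ (Z=14), Al^3+ (Z=13), Mg^2+ (Z=12), Na^+ (Z=11), F^- (Z=9), N^3- (Z=7).
That gives Si^4+ < Al^3+ < Mg^2+ < Na^+ < F^- < N^3-. From the smallest end, number 5 is F^-.

F^-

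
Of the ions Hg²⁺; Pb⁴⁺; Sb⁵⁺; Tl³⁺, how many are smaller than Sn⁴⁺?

Tabulating Z and e⁻: Sb⁵⁺ (Z=51, 46 e⁻), Sn⁴⁺ (Z=50, 46 e⁻), Pb⁴⁺ (Z=82, 78 e⁻), Tl³⁺ (Z=81, 78 e⁻), Hg²⁺ (Z=80, 78 e⁻). Sb⁵⁺ < Sn⁴⁺ (both 46 e⁻, Z=51>50); Sn⁴⁺ < Pb⁴⁺ (same group, period 5 vs 6); Pb⁴⁺ < Tl³⁺ (both 78 e⁻, Z=82>81); Tl³⁺ < Hg²⁺ (isoelectronic, higher Z=81 is smaller).
Relative to Sn⁴⁺, the ions that are smaller are Sb⁵⁺. So 1 is smaller.

1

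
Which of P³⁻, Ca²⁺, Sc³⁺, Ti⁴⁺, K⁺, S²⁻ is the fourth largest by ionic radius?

Isoelectronic series (18 e⁻ each). Size is set by nuclear charge: more protons means a smaller ion. Ti⁴⁺ (Z=22), Sc³⁺ (Z=21), Ca²⁺ (Z=20), K⁺ (Z=19), S²⁻ (Z=16), P³⁻ (Z=15).
Full ascending order: Ti⁴⁺ < Sc³⁺ < Ca²⁺ < K⁺ < S²⁻ < P³⁻. Counting from the largest, position 4 is Ca²⁺.

Ca²⁺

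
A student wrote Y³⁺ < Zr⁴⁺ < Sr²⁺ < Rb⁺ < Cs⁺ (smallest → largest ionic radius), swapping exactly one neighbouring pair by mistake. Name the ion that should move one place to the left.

Compare adjacent ions: they are isoelectronic (36 e⁻) and Zr has more protons than Y (40 vs 39), making Zr⁴⁺ smaller — yet in this increasing list Y³⁺ sits before Zr⁴⁺. Nothing else is reversed, so Zr⁴⁺ should move one place to the left.

Zr⁴⁺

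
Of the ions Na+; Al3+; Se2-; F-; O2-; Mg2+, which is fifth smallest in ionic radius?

O2-

Al3+ (Z=13, 10 e⁻), Mg2+ (Z=12, 10 e⁻), Na+ (Z=11, 10 e⁻), F- (Z=9, 10 e⁻), O2- (Z=8, 10 e⁻), Se2- (Z=34, 36 e⁻). Al3+ < Mg2+ (both 10 e⁻, Z=13>12); Mg2+ < Na+ (isoelectronic, higher Z=12 is smaller); Na+ < F- (both 10 e⁻, Z=11>9); F- < O2- (isoelectronic, higher Z=9 is smaller); O2- < Se2- (same group, period 2 vs 4).
Full ascending order: Al3+ < Mg2+ < Na+ < F- < O2- < Se2-. Counting from the smallest, position 5 is O2-.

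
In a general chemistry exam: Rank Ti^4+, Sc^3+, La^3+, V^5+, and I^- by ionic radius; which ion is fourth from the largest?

Electron counts and nuclear charges: V^5+ has 18 e⁻ (Z=23), Ti^4+ has 18 e⁻ (Z=22), Sc^3+ has 18 e⁻ (Z=21), La^3+ has 54 e⁻ (Z=57), I^- has 54 e⁻ (Z=53). V^5+ < Ti^4+ (isoelectronic, higher Z=23 is smaller); Ti^4+ < Sc^3+ (both 18 e⁻, Z=22>21); Sc^3+ < La^3+ (same group, 2 shells fewer); La^3+ < I^- (isoelectronic, higher Z=57 is smaller).
That gives V^5+ < Ti^4+ < Sc^3+ < La^3+ < I^-. From the largest end, number 4 is Ti^4+.

Ti^4+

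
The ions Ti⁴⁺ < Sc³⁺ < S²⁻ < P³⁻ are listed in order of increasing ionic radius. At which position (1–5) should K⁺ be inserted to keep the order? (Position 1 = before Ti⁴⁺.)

3

Each ion has 18 electrons. The ranking follows nuclear charge in reverse — greater Z gives a smaller radius. Ti⁴⁺ (Z=22), Sc³⁺ (Z=21), K⁺ (Z=19), S²⁻ (Z=16), P³⁻ (Z=15).
With K⁺ included the full order is Ti⁴⁺ < Sc³⁺ < K⁺ < S²⁻ < P³⁻, so it takes position 3.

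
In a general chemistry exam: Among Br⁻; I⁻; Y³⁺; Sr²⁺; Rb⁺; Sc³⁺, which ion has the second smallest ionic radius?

Y³⁺

First list Z and electron count for each: Sc³⁺ has 18 e⁻ (Z=21), Y³⁺ has 36 e⁻ (Z=39), Sr²⁺ has 36 e⁻ (Z=38), Rb⁺ has 36 e⁻ (Z=37), Br⁻ has 36 e⁻ (Z=35), I⁻ has 54 e⁻ (Z=53). Sc³⁺ < Y³⁺ (same group, 1 shell fewer); Y³⁺ < Sr²⁺ (isoelectronic, higher Z=39 is smaller); Sr²⁺ < Rb⁺ (isoelectronic, higher Z=38 is smaller); Rb⁺ < Br⁻ (isoelectronic, higher Z=37 is smaller); Br⁻ < I⁻ (same group, period 4 vs 5).
That gives Sc³⁺ < Y³⁺ < Sr²⁺ < Rb⁺ < Br⁻ < I⁻. From the smallest end, number 2 is Y³⁺.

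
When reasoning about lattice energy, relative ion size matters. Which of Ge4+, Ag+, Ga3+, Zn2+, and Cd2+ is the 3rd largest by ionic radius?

Work out protons and electrons: Ge4+ (Z=32, 28 e⁻), Ga3+ (Z=31, 28 e⁻), Zn2+ (Z=30, 28 e⁻), Cd2+ (Z=48, 46 e⁻), Ag+ (Z=47, 46 e⁻). Ge4+ < Ga3+ (isoelectronic, higher Z=32 is smaller); Ga3+ < Zn2+ (isoelectronic, higher Z=31 is smaller); Zn2+ < Cd2+ (same group, period 4 vs 5); Cd2+ < Ag+ (both 46 e⁻, Z=48>47).
That gives Ge4+ < Ga3+ < Zn2+ < Cd2+ < Ag+. From the largest end, number 3 is Zn2+.

Zn2+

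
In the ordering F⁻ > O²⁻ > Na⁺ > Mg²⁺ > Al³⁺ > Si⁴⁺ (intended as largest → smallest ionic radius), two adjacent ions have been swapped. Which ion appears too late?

Scanning neighbour by neighbour, only F⁻/O²⁻ violates a trend: F⁻ and O²⁻ share 10 electrons; the higher nuclear charge on F (Z=9) contracts it more, so F⁻ < O²⁻. That makes O²⁻ the one sitting a position late relative to where it belongs.

O²⁻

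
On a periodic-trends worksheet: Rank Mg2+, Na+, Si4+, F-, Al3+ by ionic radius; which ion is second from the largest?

Each ion has 10 electrons. The ranking follows nuclear charge in reverse — greater Z gives a smaller radius. Si4+ (Z=14), Al3+ (Z=13), Mg2+ (Z=12), Na+ (Z=11), F- (Z=9).
Ordering: Si4+ < Al3+ < Mg2+ < Na+ < F-. The second largest is Na+.

Na+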